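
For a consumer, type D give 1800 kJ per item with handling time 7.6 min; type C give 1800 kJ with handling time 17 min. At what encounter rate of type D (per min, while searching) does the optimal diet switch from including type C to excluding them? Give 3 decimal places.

0.106 per min

At the threshold, the rate on type D alone equals the profitability of type C: λ·1800/(1 + λ·7.6) = 1800/17 = 105.9.
Rearranging, λ(1800 − 105.9×7.6) = 105.9, so λ = 105.9/995.3 = 0.1064 per min.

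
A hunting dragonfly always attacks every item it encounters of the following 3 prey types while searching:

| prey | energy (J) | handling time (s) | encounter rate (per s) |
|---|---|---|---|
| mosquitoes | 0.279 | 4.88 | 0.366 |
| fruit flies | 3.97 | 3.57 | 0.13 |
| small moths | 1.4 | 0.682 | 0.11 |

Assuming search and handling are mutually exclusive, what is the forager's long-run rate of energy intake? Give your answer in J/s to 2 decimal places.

0.23 J/s

R = (0.366×0.279 + 0.13×3.97 + 0.11×1.4) / (1 + 0.366×4.88 + 0.13×3.57 + 0.11×0.682) = 0.7722/3.325 = 0.2322 J/s.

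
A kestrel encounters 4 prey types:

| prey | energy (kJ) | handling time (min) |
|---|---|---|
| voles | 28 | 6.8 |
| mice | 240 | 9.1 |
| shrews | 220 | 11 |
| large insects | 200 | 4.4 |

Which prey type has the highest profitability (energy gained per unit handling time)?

Profitability E/h (kJ/min): voles = 28/6.8 = 4.12, mice = 240/9.1 = 26.4, shrews = 220/11 = 20, large insects = 200/4.4 = 45.5.
Ranked: large insects > mice > shrews > voles.

large insects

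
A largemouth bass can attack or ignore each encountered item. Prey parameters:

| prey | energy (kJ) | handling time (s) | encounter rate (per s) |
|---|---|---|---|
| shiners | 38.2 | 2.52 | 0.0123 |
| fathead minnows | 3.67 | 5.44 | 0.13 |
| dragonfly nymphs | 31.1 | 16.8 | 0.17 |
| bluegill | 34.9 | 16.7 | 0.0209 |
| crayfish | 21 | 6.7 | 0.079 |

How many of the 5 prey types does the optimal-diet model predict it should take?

4

E/h in descending order: shiners 15.2, crayfish 3.13, bluegill 2.09, dragonfly nymphs 1.85, fathead minnows 0.675 kJ/s. The optimal diet is the largest prefix of this list for which every included type satisfies E_i/h_i > R on the types above it.
Rate on top 1: 0.4557. crayfish: 3.13 > 0.4557 → include.
Rate on top 2: 1.364. bluegill: 2.09 > 1.364 → include.
Rate on top 3: 1.497. dragonfly nymphs: 1.85 > 1.497 → include.
Rate on top 4: 1.709. fathead minnows: 0.675 < 1.709 → exclude; stop.
Optimal diet: shiners, crayfish, bluegill, dragonfly nymphs — 4 of 5 types.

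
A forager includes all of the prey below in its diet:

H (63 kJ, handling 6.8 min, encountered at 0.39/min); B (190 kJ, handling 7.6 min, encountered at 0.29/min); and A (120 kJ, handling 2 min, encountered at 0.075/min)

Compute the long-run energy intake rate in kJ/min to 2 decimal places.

R = Σλ_iE_i / (1 + Σλ_ih_i)
Numerator: 0.39×63 + 0.29×190 + 0.075×120 = 88.67
Denominator: 1 + 0.39×6.8 + 0.29×7.6 + 0.075×2 = 6.006
R = 88.67/6.006 = 14.76 kJ/min

14.76 kJ/min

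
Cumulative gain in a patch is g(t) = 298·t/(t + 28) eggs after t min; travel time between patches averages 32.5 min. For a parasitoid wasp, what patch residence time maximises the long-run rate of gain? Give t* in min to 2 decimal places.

Optimal t* satisfies g'(t*) = g(t*)/(T + t*).
g'(t) = 298·28/(t + 28)². Setting 298·28/(t+28)² = 298t/[(t+28)(32.5+t)] gives 28(32.5+t) = t(t+28), so t² = 28×32.5 = 910.
t* = √910 = 30.17 min.

30.17 min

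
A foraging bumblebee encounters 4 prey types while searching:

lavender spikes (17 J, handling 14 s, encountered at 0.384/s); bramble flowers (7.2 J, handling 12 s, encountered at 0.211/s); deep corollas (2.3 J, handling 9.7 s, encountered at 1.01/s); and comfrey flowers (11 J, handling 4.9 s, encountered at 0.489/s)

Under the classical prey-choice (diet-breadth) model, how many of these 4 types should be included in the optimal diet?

Profitabilities (E/h, J/s): comfrey flowers 2.24, lavender spikes 1.21, bramble flowers 0.6, deep corollas 0.237. Add prey in this order while the next type's profitability exceeds the intake rate on those already taken.
Rate on top 1: 1.584. lavender spikes: 1.21 < 1.584 → exclude; stop.
Optimal diet: comfrey flowers — 1 of 4 types.

1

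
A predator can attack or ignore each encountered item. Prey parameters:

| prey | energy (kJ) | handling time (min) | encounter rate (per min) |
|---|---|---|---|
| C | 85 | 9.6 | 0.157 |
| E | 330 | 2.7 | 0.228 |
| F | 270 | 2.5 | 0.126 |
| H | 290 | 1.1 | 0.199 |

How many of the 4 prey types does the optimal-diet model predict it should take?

Profitabilities (E/h, kJ/min): H 264, E 122, F 108, C 8.85. Add prey in this order while the next type's profitability exceeds the intake rate on those already taken.
Rate on top 1: 47.35. E: 122 > 47.35 → include.
Rate on top 2: 72.47. F: 108 > 72.47 → include.
Rate on top 3: 77.68. C: 8.85 < 77.68 → exclude; stop.
Optimal diet: H, E, F — 3 of 4 types.

3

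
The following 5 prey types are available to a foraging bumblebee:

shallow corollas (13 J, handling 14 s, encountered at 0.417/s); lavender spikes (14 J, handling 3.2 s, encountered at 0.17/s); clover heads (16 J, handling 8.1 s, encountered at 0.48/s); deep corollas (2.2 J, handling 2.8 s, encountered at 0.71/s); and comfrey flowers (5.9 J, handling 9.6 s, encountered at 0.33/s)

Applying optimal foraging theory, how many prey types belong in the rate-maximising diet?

2

Profitabilities (E/h, J/s): lavender spikes 4.38, clover heads 1.98, shallow corollas 0.929, deep corollas 0.786, comfrey flowers 0.615. Add prey in this order while the next type's profitability exceeds the intake rate on those already taken.
Rate on top 1: 1.541. clover heads: 1.98 > 1.541 → include.
Rate on top 2: 1.852. shallow corollas: 0.929 < 1.852 → exclude; stop.
Optimal diet: lavender spikes, clover heads — 2 of 5 types.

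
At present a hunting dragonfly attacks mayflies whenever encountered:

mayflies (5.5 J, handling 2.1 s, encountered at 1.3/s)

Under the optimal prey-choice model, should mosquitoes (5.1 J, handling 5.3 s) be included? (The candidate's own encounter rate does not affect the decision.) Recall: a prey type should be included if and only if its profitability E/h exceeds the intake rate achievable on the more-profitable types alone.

No

Intake rate on the current diet: R = (1.3×5.5) / (1 + 1.3×2.1) = 7.15/3.73 = 1.917 J/s.
mosquitoes: E/h = 5.1/5.3 = 0.9623 J/s.
Since 0.9623 < R, time spent handling mosquitoes is better spent searching.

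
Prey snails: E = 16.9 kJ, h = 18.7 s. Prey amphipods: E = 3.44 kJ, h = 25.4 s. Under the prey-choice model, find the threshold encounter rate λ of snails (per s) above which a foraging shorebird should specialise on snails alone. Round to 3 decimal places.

At the threshold, the rate on snails alone equals the profitability of amphipods: λ·16.9/(1 + λ·18.7) = 3.44/25.4 = 0.1354.
Rearranging, λ(16.9 − 0.1354×18.7) = 0.1354, so λ = 0.1354/14.37 = 0.009426 per s.

0.009 per s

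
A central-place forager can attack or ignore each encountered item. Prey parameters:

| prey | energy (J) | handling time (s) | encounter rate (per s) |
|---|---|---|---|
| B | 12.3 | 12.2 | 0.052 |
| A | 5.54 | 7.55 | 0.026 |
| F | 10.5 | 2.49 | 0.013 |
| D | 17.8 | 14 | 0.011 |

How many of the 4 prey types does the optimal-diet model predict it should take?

4

E/h in descending order: F 4.22, D 1.27, B 1.01, A 0.734 J/s. The optimal diet is the largest prefix of this list for which every included type satisfies E_i/h_i > R on the types above it.
Rate on top 1: 0.1322. D: 1.27 > 0.1322 → include.
Rate on top 2: 0.2801. B: 1.01 > 0.2801 → include.
Rate on top 3: 0.5338. A: 0.734 > 0.5338 → include.
Optimal diet: F, D, B, A — 4 of 4 types.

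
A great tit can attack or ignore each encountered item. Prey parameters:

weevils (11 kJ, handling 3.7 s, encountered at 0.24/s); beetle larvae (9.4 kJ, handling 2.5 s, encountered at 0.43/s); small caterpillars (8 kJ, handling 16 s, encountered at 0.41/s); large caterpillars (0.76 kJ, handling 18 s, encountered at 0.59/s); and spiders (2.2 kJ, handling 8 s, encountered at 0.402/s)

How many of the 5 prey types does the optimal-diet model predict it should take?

2

E/h in descending order: beetle larvae 3.76, weevils 2.97, small caterpillars 0.5, spiders 0.275, large caterpillars 0.0422 kJ/s. The optimal diet is the largest prefix of this list for which every included type satisfies E_i/h_i > R on the types above it.
Rate on top 1: 1.948. weevils: 2.97 > 1.948 → include.
Rate on top 2: 2.255. small caterpillars: 0.5 < 2.255 → exclude; stop.
Optimal diet: beetle larvae, weevils — 2 of 5 types.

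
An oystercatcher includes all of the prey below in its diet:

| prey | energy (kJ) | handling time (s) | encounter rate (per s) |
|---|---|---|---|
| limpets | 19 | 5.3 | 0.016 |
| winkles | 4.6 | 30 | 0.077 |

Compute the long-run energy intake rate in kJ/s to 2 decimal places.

0.19 kJ/s

R = Σλ_iE_i / (1 + Σλ_ih_i)
Numerator: 0.016×19 + 0.077×4.6 = 0.6582
Denominator: 1 + 0.016×5.3 + 0.077×30 = 3.395
R = 0.6582/3.395 = 0.1939 kJ/s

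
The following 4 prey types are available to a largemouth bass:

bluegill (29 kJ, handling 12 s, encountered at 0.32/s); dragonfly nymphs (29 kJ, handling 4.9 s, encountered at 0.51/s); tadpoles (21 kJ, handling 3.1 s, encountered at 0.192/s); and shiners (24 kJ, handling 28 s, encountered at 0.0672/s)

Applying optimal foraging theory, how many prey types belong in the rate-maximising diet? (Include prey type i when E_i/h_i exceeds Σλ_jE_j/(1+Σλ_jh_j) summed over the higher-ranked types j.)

2

Profitabilities (E/h, kJ/s): tadpoles 6.77, dragonfly nymphs 5.92, bluegill 2.42, shiners 0.857. Add prey in this order while the next type's profitability exceeds the intake rate on those already taken.
Rate on top 1: 2.528. dragonfly nymphs: 5.92 > 2.528 → include.
Rate on top 2: 4.597. bluegill: 2.42 < 4.597 → exclude; stop.
Optimal diet: tadpoles, dragonfly nymphs — 2 of 4 types.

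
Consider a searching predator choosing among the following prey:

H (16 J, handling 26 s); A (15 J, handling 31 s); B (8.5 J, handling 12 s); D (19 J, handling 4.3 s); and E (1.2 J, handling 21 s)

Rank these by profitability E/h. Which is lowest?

E

Profitability E/h (J/s): H = 16/26 = 0.615, A = 15/31 = 0.484, B = 8.5/12 = 0.708, D = 19/4.3 = 4.42, E = 1.2/21 = 0.0571.
Ranked: D > B > H > A > E.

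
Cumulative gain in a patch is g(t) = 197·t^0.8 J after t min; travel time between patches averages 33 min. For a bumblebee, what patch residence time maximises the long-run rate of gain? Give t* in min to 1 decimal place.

132.0 min

Maximise g(t)/(T+t): set derivative to zero → g'(t)(T+t) = g(t).
g'(t) = 0.8·197·t^-0.2. Setting 0.8·197·t^-0.2 = 197·t^0.8/(33+t) gives 0.8(33+t) = t, so 0.20·t = 0.8×33.
t* = 0.8×33/0.20 = 132 min.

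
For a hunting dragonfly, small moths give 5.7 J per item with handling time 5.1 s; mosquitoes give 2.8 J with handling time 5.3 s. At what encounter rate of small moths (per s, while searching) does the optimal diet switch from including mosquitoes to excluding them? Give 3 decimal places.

At the threshold, the rate on small moths alone equals the profitability of mosquitoes: λ·5.7/(1 + λ·5.1) = 2.8/5.3 = 0.5283.
Rearranging, λ(5.7 − 0.5283×5.1) = 0.5283, so λ = 0.5283/3.006 = 0.1758 per s.

0.176 per s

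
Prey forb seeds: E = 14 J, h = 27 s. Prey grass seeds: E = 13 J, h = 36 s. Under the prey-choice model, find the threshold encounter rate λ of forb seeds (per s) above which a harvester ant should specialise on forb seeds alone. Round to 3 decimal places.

0.085 per s

Drop grass seeds once their profitability E₂/h₂ falls below the rate achievable on forb seeds alone: E₂/h₂ = λE₁/(1 + λh₁).
Solve for λ: λE₁h₂ = E₂(1 + λh₁) → λ(E₁h₂ − E₂h₁) = E₂ → λ = E₂/(E₁h₂ − E₂h₁).
λ = 13/(14×36 − 13×27) = 13/153 = 0.08497 per s.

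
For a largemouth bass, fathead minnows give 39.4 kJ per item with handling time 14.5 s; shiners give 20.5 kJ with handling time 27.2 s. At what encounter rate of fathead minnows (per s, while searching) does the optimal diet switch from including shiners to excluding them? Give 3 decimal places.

0.026 per s

Drop shiners once their profitability E₂/h₂ falls below the rate achievable on fathead minnows alone: E₂/h₂ = λE₁/(1 + λh₁).
Solve for λ: λE₁h₂ = E₂(1 + λh₁) → λ(E₁h₂ − E₂h₁) = E₂ → λ = E₂/(E₁h₂ − E₂h₁).
λ = 20.5/(39.4×27.2 − 20.5×14.5) = 20.5/774.4 = 0.02647 per s.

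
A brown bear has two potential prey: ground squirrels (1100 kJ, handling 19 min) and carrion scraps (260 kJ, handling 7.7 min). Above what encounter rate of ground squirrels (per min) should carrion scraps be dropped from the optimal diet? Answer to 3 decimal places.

Drop carrion scraps once their profitability E₂/h₂ falls below the rate achievable on ground squirrels alone: E₂/h₂ = λE₁/(1 + λh₁).
Solve for λ: λE₁h₂ = E₂(1 + λh₁) → λ(E₁h₂ − E₂h₁) = E₂ → λ = E₂/(E₁h₂ − E₂h₁).
λ = 260/(1100×7.7 − 260×19) = 260/3530 = 0.07365 per min.

0.074 per min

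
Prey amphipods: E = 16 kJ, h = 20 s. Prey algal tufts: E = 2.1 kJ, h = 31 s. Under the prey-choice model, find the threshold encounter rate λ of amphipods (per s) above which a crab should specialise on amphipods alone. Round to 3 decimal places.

0.005 per s

At the threshold, the rate on amphipods alone equals the profitability of algal tufts: λ·16/(1 + λ·20) = 2.1/31 = 0.06774.
Rearranging, λ(16 − 0.06774×20) = 0.06774, so λ = 0.06774/14.65 = 0.004626 per s.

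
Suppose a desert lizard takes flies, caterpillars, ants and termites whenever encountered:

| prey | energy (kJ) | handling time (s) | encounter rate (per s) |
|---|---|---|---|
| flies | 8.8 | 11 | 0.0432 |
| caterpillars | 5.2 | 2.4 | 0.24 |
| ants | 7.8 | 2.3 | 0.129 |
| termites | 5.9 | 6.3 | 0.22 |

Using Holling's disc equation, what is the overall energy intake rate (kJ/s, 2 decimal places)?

1.05 kJ/s

Energy encountered per unit search time: 0.0432×8.8 + 0.24×5.2 + 0.129×7.8 + 0.22×5.9 = 3.932 kJ/s.
Handling time per unit search time: 0.0432×11 + 0.24×2.4 + 0.129×2.3 + 0.22×6.3 = 2.734.
Rate = 3.932/(1 + 2.734) = 1.053 kJ/s.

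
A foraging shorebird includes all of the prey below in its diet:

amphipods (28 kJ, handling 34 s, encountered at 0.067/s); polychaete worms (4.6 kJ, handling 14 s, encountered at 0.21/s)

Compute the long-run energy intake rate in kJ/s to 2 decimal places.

R = Σλ_iE_i / (1 + Σλ_ih_i)
Numerator: 0.067×28 + 0.21×4.6 = 2.842
Denominator: 1 + 0.067×34 + 0.21×14 = 6.218
R = 2.842/6.218 = 0.4571 kJ/s

0.46 kJ/s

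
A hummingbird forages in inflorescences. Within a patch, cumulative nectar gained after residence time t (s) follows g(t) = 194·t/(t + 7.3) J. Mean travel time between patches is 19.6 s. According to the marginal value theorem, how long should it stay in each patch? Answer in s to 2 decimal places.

Maximise g(t)/(T+t): set derivative to zero → g'(t)(T+t) = g(t).
g'(t) = 194·7.3/(t + 7.3)². Setting 194·7.3/(t+7.3)² = 194t/[(t+7.3)(19.6+t)] gives 7.3(19.6+t) = t(t+7.3), so t² = 7.3×19.6 = 143.1.
t* = √143.1 = 11.96 s.

11.96 s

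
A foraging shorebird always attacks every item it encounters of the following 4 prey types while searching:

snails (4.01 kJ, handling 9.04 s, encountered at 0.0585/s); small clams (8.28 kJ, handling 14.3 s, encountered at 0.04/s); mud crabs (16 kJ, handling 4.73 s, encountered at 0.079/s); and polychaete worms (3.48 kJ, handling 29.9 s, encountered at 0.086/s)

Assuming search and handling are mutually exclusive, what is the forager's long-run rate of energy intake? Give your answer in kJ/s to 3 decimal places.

R = (0.0585×4.01 + 0.04×8.28 + 0.079×16 + 0.086×3.48) / (1 + 0.0585×9.04 + 0.04×14.3 + 0.079×4.73 + 0.086×29.9) = 2.129/5.046 = 0.4219 kJ/s.

0.422 kJ/s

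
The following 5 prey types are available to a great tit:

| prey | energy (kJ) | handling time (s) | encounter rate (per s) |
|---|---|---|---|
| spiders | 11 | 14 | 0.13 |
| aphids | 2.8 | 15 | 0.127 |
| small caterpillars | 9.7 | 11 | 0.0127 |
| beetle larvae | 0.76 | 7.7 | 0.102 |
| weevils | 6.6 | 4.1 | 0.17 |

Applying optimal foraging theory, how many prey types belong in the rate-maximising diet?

Profitabilities (E/h, kJ/s): weevils 1.61, small caterpillars 0.882, spiders 0.786, aphids 0.187, beetle larvae 0.0987. Add prey in this order while the next type's profitability exceeds the intake rate on those already taken.
Rate on top 1: 0.6612. small caterpillars: 0.882 > 0.6612 → include.
Rate on top 2: 0.6779. spiders: 0.786 > 0.6779 → include.
Rate on top 3: 0.7316. aphids: 0.187 < 0.7316 → exclude; stop.
Optimal diet: weevils, small caterpillars, spiders — 3 of 5 types.

3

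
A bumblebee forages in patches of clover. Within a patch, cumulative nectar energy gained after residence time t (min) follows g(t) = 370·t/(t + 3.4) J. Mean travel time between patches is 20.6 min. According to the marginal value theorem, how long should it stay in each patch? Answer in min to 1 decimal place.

Maximise g(t)/(T+t): set derivative to zero → g'(t)(T+t) = g(t).
g'(t) = 370·3.4/(t + 3.4)². Setting 370·3.4/(t+3.4)² = 370t/[(t+3.4)(20.6+t)] gives 3.4(20.6+t) = t(t+3.4), so t² = 3.4×20.6 = 70.04.
t* = √70.04 = 8.369 min.

8.4 min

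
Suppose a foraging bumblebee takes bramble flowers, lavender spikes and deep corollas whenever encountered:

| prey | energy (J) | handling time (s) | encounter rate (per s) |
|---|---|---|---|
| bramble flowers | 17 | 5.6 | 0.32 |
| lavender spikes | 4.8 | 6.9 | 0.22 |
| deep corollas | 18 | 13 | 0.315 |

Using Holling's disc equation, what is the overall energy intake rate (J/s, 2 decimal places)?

Energy encountered per unit search time: 0.32×17 + 0.22×4.8 + 0.315×18 = 12.17 J/s.
Handling time per unit search time: 0.32×5.6 + 0.22×6.9 + 0.315×13 = 7.405.
Rate = 12.17/(1 + 7.405) = 1.447 J/s.

1.45 J/s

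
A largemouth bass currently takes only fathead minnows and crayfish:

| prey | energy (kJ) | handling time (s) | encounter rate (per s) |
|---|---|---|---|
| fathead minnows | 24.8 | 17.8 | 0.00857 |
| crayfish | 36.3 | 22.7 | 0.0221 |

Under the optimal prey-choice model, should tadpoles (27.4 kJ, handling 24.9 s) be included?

Intake rate on the current diet: R = (0.00857×24.8 + 0.0221×36.3) / (1 + 0.00857×17.8 + 0.0221×22.7) = 1.015/1.654 = 0.6134 kJ/s.
Profitability of tadpoles: 27.4/24.9 = 1.1 kJ/s.
1.1 > 0.6134, so adding tadpoles raises the average — include it.

Yes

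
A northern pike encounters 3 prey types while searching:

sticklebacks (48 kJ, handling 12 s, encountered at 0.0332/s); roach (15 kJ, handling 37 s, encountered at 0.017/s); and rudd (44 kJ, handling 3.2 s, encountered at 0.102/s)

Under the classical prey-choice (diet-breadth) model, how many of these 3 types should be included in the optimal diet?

2

Rank by E/h (kJ/s): rudd 13.8, sticklebacks 4, roach 0.405. Include each in turn until the next type's E/h falls below the running intake rate.
Rate on top 1: 3.384. sticklebacks: 4 > 3.384 → include.
Rate on top 2: 3.526. roach: 0.405 < 3.526 → exclude; stop.
Optimal diet: rudd, sticklebacks — 2 of 3 types.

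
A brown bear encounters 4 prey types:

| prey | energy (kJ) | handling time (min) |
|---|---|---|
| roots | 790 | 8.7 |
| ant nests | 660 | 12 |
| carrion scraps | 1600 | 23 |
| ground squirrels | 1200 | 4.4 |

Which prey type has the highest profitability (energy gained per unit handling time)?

ground squirrels

Profitability E/h (kJ/min): roots = 790/8.7 = 90.8, ant nests = 660/12 = 55, carrion scraps = 1600/23 = 69.6, ground squirrels = 1200/4.4 = 273.
Ranked: ground squirrels > roots > carrion scraps > ant nests.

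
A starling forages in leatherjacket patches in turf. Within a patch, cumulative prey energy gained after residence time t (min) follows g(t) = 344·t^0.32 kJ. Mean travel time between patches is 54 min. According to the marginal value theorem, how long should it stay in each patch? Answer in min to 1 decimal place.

Optimal t* satisfies g'(t*) = g(t*)/(T + t*).
g'(t) = 0.32·344·t^-0.68. Setting 0.32·344·t^-0.68 = 344·t^0.32/(54+t) gives 0.32(54+t) = t, so 0.68·t = 0.32×54.
t* = 0.32×54/0.68 = 25.41 min.

25.4 min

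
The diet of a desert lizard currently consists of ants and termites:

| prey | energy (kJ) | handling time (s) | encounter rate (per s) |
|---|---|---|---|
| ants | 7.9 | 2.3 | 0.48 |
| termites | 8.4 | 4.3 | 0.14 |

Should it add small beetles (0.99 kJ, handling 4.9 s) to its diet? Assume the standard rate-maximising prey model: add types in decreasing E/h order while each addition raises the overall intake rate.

No

On ants and termites alone, R = ΣλE/(1+Σλh) = 4.968/2.706 = 1.836 kJ/s.
Profitability of small beetles: 0.99/4.9 = 0.202 kJ/s.
0.202 < 1.836, so adding small beetles would lower the average — exclude it.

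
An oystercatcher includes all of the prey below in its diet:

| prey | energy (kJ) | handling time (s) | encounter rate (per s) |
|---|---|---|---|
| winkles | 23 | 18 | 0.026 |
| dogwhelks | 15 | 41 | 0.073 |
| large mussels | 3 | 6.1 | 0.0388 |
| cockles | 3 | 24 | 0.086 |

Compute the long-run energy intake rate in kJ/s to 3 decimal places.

0.306 kJ/s

Energy encountered per unit search time: 0.026×23 + 0.073×15 + 0.0388×3 + 0.086×3 = 2.067 kJ/s.
Handling time per unit search time: 0.026×18 + 0.073×41 + 0.0388×6.1 + 0.086×24 = 5.762.
Rate = 2.067/(1 + 5.762) = 0.3058 kJ/s.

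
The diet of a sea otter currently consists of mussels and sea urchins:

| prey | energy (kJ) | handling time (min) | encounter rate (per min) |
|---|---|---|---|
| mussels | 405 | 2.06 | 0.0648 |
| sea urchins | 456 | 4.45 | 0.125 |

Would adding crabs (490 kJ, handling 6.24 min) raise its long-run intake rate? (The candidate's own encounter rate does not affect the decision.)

Yes

Intake rate on the current diet: R = (0.0648×405 + 0.125×456) / (1 + 0.0648×2.06 + 0.125×4.45) = 83.24/1.69 = 49.26 kJ/min.
Profitability of crabs: 490/6.24 = 78.53 kJ/min.
Since 78.53 > R, including crabs increases the long-run rate.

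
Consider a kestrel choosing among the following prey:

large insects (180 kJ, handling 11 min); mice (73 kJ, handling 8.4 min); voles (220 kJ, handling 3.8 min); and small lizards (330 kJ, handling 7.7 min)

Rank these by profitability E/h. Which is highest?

In descending order of E/h:
voles: 220/3.8 = 57.9 kJ/min
small lizards: 330/7.7 = 42.9 kJ/min
large insects: 180/11 = 16.4 kJ/min
mice: 73/8.4 = 8.69 kJ/min

voles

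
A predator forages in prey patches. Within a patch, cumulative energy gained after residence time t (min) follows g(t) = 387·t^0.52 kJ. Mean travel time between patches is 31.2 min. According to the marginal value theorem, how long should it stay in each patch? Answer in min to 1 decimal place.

33.8 min

Optimal t* satisfies g'(t*) = g(t*)/(T + t*).
g'(t) = 0.52·387·t^-0.48. Setting 0.52·387·t^-0.48 = 387·t^0.52/(31.2+t) gives 0.52(31.2+t) = t, so 0.48·t = 0.52×31.2.
t* = 0.52×31.2/0.48 = 33.8 min.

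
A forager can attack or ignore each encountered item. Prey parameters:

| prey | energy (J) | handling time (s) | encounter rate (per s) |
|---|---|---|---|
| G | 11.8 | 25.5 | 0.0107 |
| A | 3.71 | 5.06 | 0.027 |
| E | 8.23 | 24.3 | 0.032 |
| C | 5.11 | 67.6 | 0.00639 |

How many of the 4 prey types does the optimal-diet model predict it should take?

3

E/h in descending order: A 0.733, G 0.463, E 0.339, C 0.0756 J/s. The optimal diet is the largest prefix of this list for which every included type satisfies E_i/h_i > R on the types above it.
Rate on top 1: 0.08813. G: 0.463 > 0.08813 → include.
Rate on top 2: 0.1606. E: 0.339 > 0.1606 → include.
Rate on top 3: 0.2239. C: 0.0756 < 0.2239 → exclude; stop.
Optimal diet: A, G, E — 3 of 4 types.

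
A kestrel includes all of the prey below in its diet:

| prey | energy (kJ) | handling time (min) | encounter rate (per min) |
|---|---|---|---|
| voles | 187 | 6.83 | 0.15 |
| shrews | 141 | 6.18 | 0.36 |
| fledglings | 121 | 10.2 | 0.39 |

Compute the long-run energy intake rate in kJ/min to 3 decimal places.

15.315 kJ/min

Energy encountered per unit search time: 0.15×187 + 0.36×141 + 0.39×121 = 126 kJ/min.
Handling time per unit search time: 0.15×6.83 + 0.36×6.18 + 0.39×10.2 = 7.227.
Rate = 126/(1 + 7.227) = 15.31 kJ/min.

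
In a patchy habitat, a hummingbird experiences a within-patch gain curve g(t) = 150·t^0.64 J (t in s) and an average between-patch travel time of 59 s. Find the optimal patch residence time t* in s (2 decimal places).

104.89 s

Maximise g(t)/(T+t): set derivative to zero → g'(t)(T+t) = g(t).
g'(t) = 0.64·150·t^-0.36. Setting 0.64·150·t^-0.36 = 150·t^0.64/(59+t) gives 0.64(59+t) = t, so 0.36·t = 0.64×59.
t* = 0.64×59/0.36 = 104.9 s.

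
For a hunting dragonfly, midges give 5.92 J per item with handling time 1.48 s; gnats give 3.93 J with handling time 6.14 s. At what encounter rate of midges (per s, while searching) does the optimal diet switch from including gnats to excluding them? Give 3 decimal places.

Drop gnats once their profitability E₂/h₂ falls below the rate achievable on midges alone: E₂/h₂ = λE₁/(1 + λh₁).
Solve for λ: λE₁h₂ = E₂(1 + λh₁) → λ(E₁h₂ − E₂h₁) = E₂ → λ = E₂/(E₁h₂ − E₂h₁).
λ = 3.93/(5.92×6.14 − 3.93×1.48) = 3.93/30.53 = 0.1287 per s.

0.129 per s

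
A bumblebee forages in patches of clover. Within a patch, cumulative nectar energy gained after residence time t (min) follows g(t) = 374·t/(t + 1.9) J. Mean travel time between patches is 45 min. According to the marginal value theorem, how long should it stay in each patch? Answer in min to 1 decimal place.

9.2 min

Optimal t* satisfies g'(t*) = g(t*)/(T + t*).
g'(t) = 374·1.9/(t + 1.9)². Setting 374·1.9/(t+1.9)² = 374t/[(t+1.9)(45+t)] gives 1.9(45+t) = t(t+1.9), so t² = 1.9×45 = 85.5.
t* = √85.5 = 9.247 min.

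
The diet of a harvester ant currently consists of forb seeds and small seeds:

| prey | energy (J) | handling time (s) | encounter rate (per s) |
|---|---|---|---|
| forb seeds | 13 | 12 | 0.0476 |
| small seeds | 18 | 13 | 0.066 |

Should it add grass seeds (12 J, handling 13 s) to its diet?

Current rate: (0.0476×13 + 0.066×18)/(1 + 0.0476×12 + 0.066×13) = 0.7438 J/s.
Profitability of grass seeds: 12/13 = 0.9231 J/s.
0.9231 > 0.7438, so adding grass seeds raises the average — include it.

Yes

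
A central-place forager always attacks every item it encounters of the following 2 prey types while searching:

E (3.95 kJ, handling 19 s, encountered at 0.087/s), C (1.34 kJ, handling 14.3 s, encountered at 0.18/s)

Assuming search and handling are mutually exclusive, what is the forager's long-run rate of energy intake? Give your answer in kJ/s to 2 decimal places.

0.11 kJ/s

R = Σλ_iE_i / (1 + Σλ_ih_i)
Numerator: 0.087×3.95 + 0.18×1.34 = 0.5848
Denominator: 1 + 0.087×19 + 0.18×14.3 = 5.227
R = 0.5848/5.227 = 0.1119 kJ/s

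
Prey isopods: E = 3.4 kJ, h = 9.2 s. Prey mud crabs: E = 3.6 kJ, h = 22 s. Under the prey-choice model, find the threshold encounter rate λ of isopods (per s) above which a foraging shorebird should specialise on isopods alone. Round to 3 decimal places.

0.086 per s

Drop mud crabs once their profitability E₂/h₂ falls below the rate achievable on isopods alone: E₂/h₂ = λE₁/(1 + λh₁).
Solve for λ: λE₁h₂ = E₂(1 + λh₁) → λ(E₁h₂ − E₂h₁) = E₂ → λ = E₂/(E₁h₂ − E₂h₁).
λ = 3.6/(3.4×22 − 3.6×9.2) = 3.6/41.68 = 0.08637 per s.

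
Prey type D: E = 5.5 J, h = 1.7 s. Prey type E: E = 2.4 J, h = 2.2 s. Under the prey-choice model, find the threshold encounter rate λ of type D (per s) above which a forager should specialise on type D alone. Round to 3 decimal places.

Drop type E once their profitability E₂/h₂ falls below the rate achievable on type D alone: E₂/h₂ = λE₁/(1 + λh₁).
Solve for λ: λE₁h₂ = E₂(1 + λh₁) → λ(E₁h₂ − E₂h₁) = E₂ → λ = E₂/(E₁h₂ − E₂h₁).
λ = 2.4/(5.5×2.2 − 2.4×1.7) = 2.4/8.02 = 0.2993 per s.

0.299 per s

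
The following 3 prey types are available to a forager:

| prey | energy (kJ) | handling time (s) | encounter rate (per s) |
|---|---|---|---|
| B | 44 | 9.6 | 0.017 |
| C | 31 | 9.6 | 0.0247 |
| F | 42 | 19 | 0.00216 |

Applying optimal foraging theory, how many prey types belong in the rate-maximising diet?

Rank by E/h (kJ/s): B 4.58, C 3.23, F 2.21. Include each in turn until the next type's E/h falls below the running intake rate.
Rate on top 1: 0.6431. C: 3.23 > 0.6431 → include.
Rate on top 2: 1.081. F: 2.21 > 1.081 → include.
Optimal diet: B, C, F — 3 of 3 types.

3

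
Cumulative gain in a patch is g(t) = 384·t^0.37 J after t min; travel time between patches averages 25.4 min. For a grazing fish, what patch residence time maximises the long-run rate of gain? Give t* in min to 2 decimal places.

14.92 min

By the marginal value theorem, leave when the instantaneous gain rate g'(t) equals the habitat-wide average g(t)/(T + t).
g'(t) = 0.37·384·t^-0.63. Setting 0.37·384·t^-0.63 = 384·t^0.37/(25.4+t) gives 0.37(25.4+t) = t, so 0.63·t = 0.37×25.4.
t* = 0.37×25.4/0.63 = 14.92 min.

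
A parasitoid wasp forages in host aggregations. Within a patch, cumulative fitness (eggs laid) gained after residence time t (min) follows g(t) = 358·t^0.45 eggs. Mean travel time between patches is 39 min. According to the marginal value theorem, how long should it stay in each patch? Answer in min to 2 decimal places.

31.91 min

Optimal t* satisfies g'(t*) = g(t*)/(T + t*).
g'(t) = 0.45·358·t^-0.55. Setting 0.45·358·t^-0.55 = 358·t^0.45/(39+t) gives 0.45(39+t) = t, so 0.55·t = 0.45×39.
t* = 0.45×39/0.55 = 31.91 min.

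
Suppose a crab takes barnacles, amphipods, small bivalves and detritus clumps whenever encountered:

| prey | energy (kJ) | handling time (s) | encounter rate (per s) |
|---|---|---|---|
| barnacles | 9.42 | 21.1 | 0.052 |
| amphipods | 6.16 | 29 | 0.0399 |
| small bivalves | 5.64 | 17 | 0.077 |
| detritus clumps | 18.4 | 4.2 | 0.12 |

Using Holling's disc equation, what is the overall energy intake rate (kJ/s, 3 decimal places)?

0.667 kJ/s

R = Σλ_iE_i / (1 + Σλ_ih_i)
Numerator: 0.052×9.42 + 0.0399×6.16 + 0.077×5.64 + 0.12×18.4 = 3.378
Denominator: 1 + 0.052×21.1 + 0.0399×29 + 0.077×17 + 0.12×4.2 = 5.067
R = 3.378/5.067 = 0.6666 kJ/s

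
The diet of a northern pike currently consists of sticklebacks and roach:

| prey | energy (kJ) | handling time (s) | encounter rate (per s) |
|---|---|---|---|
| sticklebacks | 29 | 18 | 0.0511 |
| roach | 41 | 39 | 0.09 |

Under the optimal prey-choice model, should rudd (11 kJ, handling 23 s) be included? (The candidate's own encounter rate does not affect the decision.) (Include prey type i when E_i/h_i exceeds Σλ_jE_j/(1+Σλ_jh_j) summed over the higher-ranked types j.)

No

Current rate: (0.0511×29 + 0.09×41)/(1 + 0.0511×18 + 0.09×39) = 0.9525 kJ/s.
rudd: E/h = 11/23 = 0.4783 kJ/s.
0.4783 < 0.9525, so adding rudd would lower the average — exclude it.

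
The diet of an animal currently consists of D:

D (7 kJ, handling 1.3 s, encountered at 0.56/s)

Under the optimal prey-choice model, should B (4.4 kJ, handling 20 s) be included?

On D alone, R = ΣλE/(1+Σλh) = 3.92/1.728 = 2.269 kJ/s.
Profitability of B: 4.4/20 = 0.22 kJ/s.
0.22 < 2.269, so adding B would lower the average — exclude it.

No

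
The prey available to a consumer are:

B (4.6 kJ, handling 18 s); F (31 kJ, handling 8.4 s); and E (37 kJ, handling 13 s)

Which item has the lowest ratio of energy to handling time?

Profitability E/h (kJ/s): B = 4.6/18 = 0.256, F = 31/8.4 = 3.69, E = 37/13 = 2.85.
Ranked: F > E > B.

B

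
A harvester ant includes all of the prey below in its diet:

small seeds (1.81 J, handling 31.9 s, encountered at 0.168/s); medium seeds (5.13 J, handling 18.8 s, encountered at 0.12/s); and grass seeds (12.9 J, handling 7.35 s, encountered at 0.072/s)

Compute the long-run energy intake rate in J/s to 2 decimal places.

0.20 J/s

R = (0.168×1.81 + 0.12×5.13 + 0.072×12.9) / (1 + 0.168×31.9 + 0.12×18.8 + 0.072×7.35) = 1.848/9.144 = 0.2021 J/s.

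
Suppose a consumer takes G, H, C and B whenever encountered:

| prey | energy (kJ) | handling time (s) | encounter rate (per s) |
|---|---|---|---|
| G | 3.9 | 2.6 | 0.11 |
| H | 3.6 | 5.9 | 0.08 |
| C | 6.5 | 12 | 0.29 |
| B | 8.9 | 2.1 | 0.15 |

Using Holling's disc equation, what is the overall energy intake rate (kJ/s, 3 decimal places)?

0.709 kJ/s

Energy encountered per unit search time: 0.11×3.9 + 0.08×3.6 + 0.29×6.5 + 0.15×8.9 = 3.937 kJ/s.
Handling time per unit search time: 0.11×2.6 + 0.08×5.9 + 0.29×12 + 0.15×2.1 = 4.553.
Rate = 3.937/(1 + 4.553) = 0.709 kJ/s.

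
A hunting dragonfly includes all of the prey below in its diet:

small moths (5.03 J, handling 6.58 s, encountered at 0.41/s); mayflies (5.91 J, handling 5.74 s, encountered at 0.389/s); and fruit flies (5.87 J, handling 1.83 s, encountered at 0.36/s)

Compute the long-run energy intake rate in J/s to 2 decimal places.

0.98 J/s

Energy encountered per unit search time: 0.41×5.03 + 0.389×5.91 + 0.36×5.87 = 6.474 J/s.
Handling time per unit search time: 0.41×6.58 + 0.389×5.74 + 0.36×1.83 = 5.589.
Rate = 6.474/(1 + 5.589) = 0.9826 J/s.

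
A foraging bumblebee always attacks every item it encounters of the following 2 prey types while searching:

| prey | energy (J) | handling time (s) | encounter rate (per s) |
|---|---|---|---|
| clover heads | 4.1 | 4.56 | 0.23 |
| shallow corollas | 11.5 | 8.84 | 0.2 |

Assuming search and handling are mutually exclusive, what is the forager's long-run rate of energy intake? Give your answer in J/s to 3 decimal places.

Energy encountered per unit search time: 0.23×4.1 + 0.2×11.5 = 3.243 J/s.
Handling time per unit search time: 0.23×4.56 + 0.2×8.84 = 2.817.
Rate = 3.243/(1 + 2.817) = 0.8497 J/s.

0.850 J/s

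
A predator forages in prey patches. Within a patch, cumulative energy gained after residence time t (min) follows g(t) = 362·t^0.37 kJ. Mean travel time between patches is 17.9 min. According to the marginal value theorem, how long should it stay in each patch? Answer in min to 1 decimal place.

10.5 min

By the marginal value theorem, leave when the instantaneous gain rate g'(t) equals the habitat-wide average g(t)/(T + t).
g'(t) = 0.37·362·t^-0.63. Setting 0.37·362·t^-0.63 = 362·t^0.37/(17.9+t) gives 0.37(17.9+t) = t, so 0.63·t = 0.37×17.9.
t* = 0.37×17.9/0.63 = 10.51 min.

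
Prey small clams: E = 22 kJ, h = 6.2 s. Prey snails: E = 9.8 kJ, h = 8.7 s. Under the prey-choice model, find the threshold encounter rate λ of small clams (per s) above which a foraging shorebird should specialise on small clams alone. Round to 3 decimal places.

0.075 per s

At the threshold, the rate on small clams alone equals the profitability of snails: λ·22/(1 + λ·6.2) = 9.8/8.7 = 1.126.
Rearranging, λ(22 − 1.126×6.2) = 1.126, so λ = 1.126/15.02 = 0.07502 per s.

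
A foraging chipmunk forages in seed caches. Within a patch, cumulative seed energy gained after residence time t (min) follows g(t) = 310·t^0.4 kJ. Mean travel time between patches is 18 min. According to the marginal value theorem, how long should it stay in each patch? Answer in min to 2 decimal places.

12.00 min

Optimal t* satisfies g'(t*) = g(t*)/(T + t*).
g'(t) = 0.4·310·t^-0.6. Setting 0.4·310·t^-0.6 = 310·t^0.4/(18+t) gives 0.4(18+t) = t, so 0.60·t = 0.4×18.
t* = 0.4×18/0.60 = 12 min.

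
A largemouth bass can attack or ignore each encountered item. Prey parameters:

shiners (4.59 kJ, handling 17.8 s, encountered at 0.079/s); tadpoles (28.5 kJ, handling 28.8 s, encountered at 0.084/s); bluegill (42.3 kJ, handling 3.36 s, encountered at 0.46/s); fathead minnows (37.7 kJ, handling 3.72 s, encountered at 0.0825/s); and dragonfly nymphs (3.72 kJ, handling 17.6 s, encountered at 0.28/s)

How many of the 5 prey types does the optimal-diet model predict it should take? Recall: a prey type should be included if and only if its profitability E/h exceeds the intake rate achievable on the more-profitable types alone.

2

Profitabilities (E/h, kJ/s): bluegill 12.6, fathead minnows 10.1, tadpoles 0.99, shiners 0.258, dragonfly nymphs 0.211. Add prey in this order while the next type's profitability exceeds the intake rate on those already taken.
Rate on top 1: 7.644. fathead minnows: 10.1 > 7.644 → include.
Rate on top 2: 7.912. tadpoles: 0.99 < 7.912 → exclude; stop.
Optimal diet: bluegill, fathead minnows — 2 of 5 types.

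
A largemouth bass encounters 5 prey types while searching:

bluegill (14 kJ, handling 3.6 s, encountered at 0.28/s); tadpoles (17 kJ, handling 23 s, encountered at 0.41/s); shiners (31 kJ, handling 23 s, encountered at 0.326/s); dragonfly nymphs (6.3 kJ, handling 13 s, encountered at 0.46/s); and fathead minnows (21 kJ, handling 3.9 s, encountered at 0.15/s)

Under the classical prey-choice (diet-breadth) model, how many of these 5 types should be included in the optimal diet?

2

Rank by E/h (kJ/s): fathead minnows 5.38, bluegill 3.89, shiners 1.35, tadpoles 0.739, dragonfly nymphs 0.485. Include each in turn until the next type's E/h falls below the running intake rate.
Rate on top 1: 1.987. bluegill: 3.89 > 1.987 → include.
Rate on top 2: 2.727. shiners: 1.35 < 2.727 → exclude; stop.
Optimal diet: fathead minnows, bluegill — 2 of 5 types.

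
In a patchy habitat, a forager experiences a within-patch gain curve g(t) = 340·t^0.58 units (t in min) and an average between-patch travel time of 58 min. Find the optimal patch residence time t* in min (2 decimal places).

80.10 min

Optimal t* satisfies g'(t*) = g(t*)/(T + t*).
g'(t) = 0.58·340·t^-0.42. Setting 0.58·340·t^-0.42 = 340·t^0.58/(58+t) gives 0.58(58+t) = t, so 0.42·t = 0.58×58.
t* = 0.58×58/0.42 = 80.1 min.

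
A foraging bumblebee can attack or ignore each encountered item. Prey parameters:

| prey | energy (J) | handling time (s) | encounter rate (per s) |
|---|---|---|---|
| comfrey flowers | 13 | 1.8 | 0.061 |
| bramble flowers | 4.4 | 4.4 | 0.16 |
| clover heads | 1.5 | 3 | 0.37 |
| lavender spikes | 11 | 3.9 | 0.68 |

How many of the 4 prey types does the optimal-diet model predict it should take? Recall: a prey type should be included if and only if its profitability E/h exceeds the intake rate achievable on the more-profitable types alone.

Rank by E/h (J/s): comfrey flowers 7.22, lavender spikes 2.82, bramble flowers 1, clover heads 0.5. Include each in turn until the next type's E/h falls below the running intake rate.
Rate on top 1: 0.7145. lavender spikes: 2.82 > 0.7145 → include.
Rate on top 2: 2.199. bramble flowers: 1 < 2.199 → exclude; stop.
Optimal diet: comfrey flowers, lavender spikes — 2 of 4 types.

2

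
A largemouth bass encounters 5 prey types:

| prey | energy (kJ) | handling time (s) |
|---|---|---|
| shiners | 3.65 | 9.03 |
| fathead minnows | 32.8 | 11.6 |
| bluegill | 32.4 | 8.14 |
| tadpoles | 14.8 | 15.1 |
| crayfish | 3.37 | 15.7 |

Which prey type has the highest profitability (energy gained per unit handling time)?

In descending order of E/h:
bluegill: 32.4/8.14 = 3.98 kJ/s
fathead minnows: 32.8/11.6 = 2.83 kJ/s
tadpoles: 14.8/15.1 = 0.98 kJ/s
shiners: 3.65/9.03 = 0.404 kJ/s
crayfish: 3.37/15.7 = 0.215 kJ/s

bluegill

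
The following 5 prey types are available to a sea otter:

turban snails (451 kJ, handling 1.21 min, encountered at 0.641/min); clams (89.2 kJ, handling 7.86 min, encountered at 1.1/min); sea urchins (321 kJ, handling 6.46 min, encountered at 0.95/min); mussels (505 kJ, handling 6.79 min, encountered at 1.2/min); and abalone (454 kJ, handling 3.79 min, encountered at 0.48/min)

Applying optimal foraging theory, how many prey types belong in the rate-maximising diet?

1

E/h in descending order: turban snails 373, abalone 120, mussels 74.4, sea urchins 49.7, clams 11.3 kJ/min. The optimal diet is the largest prefix of this list for which every included type satisfies E_i/h_i > R on the types above it.
Rate on top 1: 162.8. abalone: 120 < 162.8 → exclude; stop.
Optimal diet: turban snails — 1 of 5 types.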